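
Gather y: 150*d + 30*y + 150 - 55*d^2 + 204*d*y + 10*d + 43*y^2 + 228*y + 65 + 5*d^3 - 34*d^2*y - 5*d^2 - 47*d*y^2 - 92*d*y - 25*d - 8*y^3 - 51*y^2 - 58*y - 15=5*d^3 - 60*d^2 + 135*d - 8*y^3 + y^2*(-47*d - 8) + y*(-34*d^2 + 112*d + 200) + 200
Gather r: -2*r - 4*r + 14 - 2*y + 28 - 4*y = -6*r - 6*y + 42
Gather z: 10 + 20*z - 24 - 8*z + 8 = 12*z - 6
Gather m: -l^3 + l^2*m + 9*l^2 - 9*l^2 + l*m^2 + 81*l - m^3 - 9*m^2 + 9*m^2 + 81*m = -l^3 + l*m^2 + 81*l - m^3 + m*(l^2 + 81)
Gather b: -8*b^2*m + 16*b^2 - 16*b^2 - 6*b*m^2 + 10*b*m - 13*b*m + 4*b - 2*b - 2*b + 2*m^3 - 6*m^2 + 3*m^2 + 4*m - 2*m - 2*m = -8*b^2*m + b*(-6*m^2 - 3*m) + 2*m^3 - 3*m^2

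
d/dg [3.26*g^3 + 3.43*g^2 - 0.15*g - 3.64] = 9.78*g^2 + 6.86*g - 0.15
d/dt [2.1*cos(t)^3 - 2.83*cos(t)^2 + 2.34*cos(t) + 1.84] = (-6.3*cos(t)^2 + 5.66*cos(t) - 2.34)*sin(t)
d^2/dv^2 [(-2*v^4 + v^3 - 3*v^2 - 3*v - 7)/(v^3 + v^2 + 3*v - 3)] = 4*(-27*v^5 - 21*v^4 + 26*v^3 - 150*v^2 - 63*v - 69)/(v^9 + 3*v^8 + 12*v^7 + 10*v^6 + 18*v^5 - 36*v^4 - 54*v^2 + 81*v - 27)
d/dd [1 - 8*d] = -8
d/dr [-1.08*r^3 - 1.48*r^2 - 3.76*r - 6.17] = -3.24*r^2 - 2.96*r - 3.76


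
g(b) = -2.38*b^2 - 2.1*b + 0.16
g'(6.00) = -30.66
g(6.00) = -98.12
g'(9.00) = -44.94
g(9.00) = -211.52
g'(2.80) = -15.43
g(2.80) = -24.38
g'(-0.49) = 0.23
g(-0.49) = 0.62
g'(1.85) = -10.91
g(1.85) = -11.87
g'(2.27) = -12.91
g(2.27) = -16.87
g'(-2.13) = 8.04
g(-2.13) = -6.16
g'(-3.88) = 16.37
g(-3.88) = -27.52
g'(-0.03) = -1.96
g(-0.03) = 0.22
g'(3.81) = -20.24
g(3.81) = -42.39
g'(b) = -4.76*b - 2.1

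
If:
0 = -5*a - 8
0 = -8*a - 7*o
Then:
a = -8/5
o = 64/35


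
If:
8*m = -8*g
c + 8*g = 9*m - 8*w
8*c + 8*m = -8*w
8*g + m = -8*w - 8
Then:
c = 40/19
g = 56/95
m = -56/95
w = -144/95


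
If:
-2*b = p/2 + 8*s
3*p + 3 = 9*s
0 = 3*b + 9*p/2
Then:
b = 24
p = -16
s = -5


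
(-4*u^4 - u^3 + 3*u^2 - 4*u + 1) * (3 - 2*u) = 8*u^5 - 10*u^4 - 9*u^3 + 17*u^2 - 14*u + 3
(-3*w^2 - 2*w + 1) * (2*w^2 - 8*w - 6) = -6*w^4 + 20*w^3 + 36*w^2 + 4*w - 6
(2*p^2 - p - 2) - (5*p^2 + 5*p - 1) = -3*p^2 - 6*p - 1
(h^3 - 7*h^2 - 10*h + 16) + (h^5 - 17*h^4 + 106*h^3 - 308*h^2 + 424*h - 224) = h^5 - 17*h^4 + 107*h^3 - 315*h^2 + 414*h - 208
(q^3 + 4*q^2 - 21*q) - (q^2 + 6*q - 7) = q^3 + 3*q^2 - 27*q + 7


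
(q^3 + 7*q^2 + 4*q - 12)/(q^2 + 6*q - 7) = (q^2 + 8*q + 12)/(q + 7)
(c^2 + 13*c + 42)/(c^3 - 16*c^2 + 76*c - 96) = (c^2 + 13*c + 42)/(c^3 - 16*c^2 + 76*c - 96)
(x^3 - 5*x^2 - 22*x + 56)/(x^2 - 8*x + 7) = (x^2 + 2*x - 8)/(x - 1)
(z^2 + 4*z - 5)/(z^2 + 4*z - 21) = (z^2 + 4*z - 5)/(z^2 + 4*z - 21)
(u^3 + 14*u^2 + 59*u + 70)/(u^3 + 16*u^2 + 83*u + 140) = (u + 2)/(u + 4)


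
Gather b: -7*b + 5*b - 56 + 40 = -2*b - 16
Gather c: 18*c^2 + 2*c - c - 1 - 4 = 18*c^2 + c - 5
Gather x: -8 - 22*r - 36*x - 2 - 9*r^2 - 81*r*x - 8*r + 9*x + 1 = -9*r^2 - 30*r + x*(-81*r - 27) - 9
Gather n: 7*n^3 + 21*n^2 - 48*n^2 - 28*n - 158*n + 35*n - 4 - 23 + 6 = 7*n^3 - 27*n^2 - 151*n - 21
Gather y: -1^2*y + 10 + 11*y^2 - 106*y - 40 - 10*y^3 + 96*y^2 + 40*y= -10*y^3 + 107*y^2 - 67*y - 30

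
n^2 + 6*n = n*(n + 6)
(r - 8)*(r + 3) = r^2 - 5*r - 24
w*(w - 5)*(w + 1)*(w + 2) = w^4 - 2*w^3 - 13*w^2 - 10*w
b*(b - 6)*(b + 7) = b^3 + b^2 - 42*b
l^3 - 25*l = l*(l - 5)*(l + 5)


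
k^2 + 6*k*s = k*(k + 6*s)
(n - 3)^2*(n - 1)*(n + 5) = n^4 - 2*n^3 - 20*n^2 + 66*n - 45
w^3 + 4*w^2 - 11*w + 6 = (w - 1)^2*(w + 6)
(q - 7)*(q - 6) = q^2 - 13*q + 42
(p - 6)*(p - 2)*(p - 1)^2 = p^4 - 10*p^3 + 29*p^2 - 32*p + 12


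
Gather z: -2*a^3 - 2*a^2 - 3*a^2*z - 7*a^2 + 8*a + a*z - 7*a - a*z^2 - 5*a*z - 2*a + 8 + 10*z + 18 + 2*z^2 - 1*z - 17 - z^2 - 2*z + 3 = -2*a^3 - 9*a^2 - a + z^2*(1 - a) + z*(-3*a^2 - 4*a + 7) + 12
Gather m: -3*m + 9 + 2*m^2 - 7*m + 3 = 2*m^2 - 10*m + 12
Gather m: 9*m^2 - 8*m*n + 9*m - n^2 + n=9*m^2 + m*(9 - 8*n) - n^2 + n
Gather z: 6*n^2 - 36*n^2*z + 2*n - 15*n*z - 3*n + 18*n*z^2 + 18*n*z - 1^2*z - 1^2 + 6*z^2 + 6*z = 6*n^2 - n + z^2*(18*n + 6) + z*(-36*n^2 + 3*n + 5) - 1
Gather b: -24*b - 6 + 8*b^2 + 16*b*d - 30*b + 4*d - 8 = 8*b^2 + b*(16*d - 54) + 4*d - 14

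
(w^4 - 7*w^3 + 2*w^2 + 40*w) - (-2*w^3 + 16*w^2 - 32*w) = w^4 - 5*w^3 - 14*w^2 + 72*w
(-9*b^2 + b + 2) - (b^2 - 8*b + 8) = -10*b^2 + 9*b - 6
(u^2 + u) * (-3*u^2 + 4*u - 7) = -3*u^4 + u^3 - 3*u^2 - 7*u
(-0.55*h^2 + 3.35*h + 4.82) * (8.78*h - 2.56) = -4.829*h^3 + 30.821*h^2 + 33.7436*h - 12.3392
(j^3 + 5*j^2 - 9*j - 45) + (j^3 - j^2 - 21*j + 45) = 2*j^3 + 4*j^2 - 30*j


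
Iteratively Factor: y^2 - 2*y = (y - 2)*(y)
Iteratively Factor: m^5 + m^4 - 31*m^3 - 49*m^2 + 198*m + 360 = (m - 3)*(m^4 + 4*m^3 - 19*m^2 - 106*m - 120) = (m - 3)*(m + 4)*(m^3 - 19*m - 30) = (m - 3)*(m + 2)*(m + 4)*(m^2 - 2*m - 15) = (m - 5)*(m - 3)*(m + 2)*(m + 4)*(m + 3)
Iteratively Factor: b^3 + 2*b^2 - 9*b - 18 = (b + 2)*(b^2 - 9) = (b - 3)*(b + 2)*(b + 3)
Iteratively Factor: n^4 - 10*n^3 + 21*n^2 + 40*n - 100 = (n - 5)*(n^3 - 5*n^2 - 4*n + 20) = (n - 5)*(n + 2)*(n^2 - 7*n + 10) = (n - 5)*(n - 2)*(n + 2)*(n - 5)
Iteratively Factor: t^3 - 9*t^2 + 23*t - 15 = (t - 5)*(t^2 - 4*t + 3) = (t - 5)*(t - 1)*(t - 3)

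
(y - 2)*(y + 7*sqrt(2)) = y^2 - 2*y + 7*sqrt(2)*y - 14*sqrt(2)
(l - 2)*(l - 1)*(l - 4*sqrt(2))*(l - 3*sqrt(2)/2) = l^4 - 11*sqrt(2)*l^3/2 - 3*l^3 + 14*l^2 + 33*sqrt(2)*l^2/2 - 36*l - 11*sqrt(2)*l + 24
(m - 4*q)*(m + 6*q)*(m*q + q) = m^3*q + 2*m^2*q^2 + m^2*q - 24*m*q^3 + 2*m*q^2 - 24*q^3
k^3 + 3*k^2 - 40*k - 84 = (k - 6)*(k + 2)*(k + 7)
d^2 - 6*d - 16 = (d - 8)*(d + 2)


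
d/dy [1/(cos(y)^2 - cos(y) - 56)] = (2*cos(y) - 1)*sin(y)/(sin(y)^2 + cos(y) + 55)^2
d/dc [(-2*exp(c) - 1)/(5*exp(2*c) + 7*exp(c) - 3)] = (10*exp(2*c) + 10*exp(c) + 13)*exp(c)/(25*exp(4*c) + 70*exp(3*c) + 19*exp(2*c) - 42*exp(c) + 9)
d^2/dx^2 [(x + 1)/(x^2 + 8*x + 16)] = 2*(x - 5)/(x^4 + 16*x^3 + 96*x^2 + 256*x + 256)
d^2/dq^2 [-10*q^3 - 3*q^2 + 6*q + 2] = -60*q - 6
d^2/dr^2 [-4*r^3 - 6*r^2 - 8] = -24*r - 12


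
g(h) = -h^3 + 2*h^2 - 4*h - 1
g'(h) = -3*h^2 + 4*h - 4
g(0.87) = -3.62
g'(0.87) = -2.79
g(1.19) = -4.61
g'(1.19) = -3.49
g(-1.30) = 9.78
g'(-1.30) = -14.27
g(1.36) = -5.26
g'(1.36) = -4.11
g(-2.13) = 26.26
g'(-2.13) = -26.13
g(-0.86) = 4.56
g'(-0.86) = -9.66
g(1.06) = -4.18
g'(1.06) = -3.13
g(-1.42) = 11.58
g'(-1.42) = -15.73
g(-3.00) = 56.00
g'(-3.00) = -43.00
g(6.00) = -169.00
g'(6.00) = -88.00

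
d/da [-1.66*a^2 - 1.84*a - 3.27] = -3.32*a - 1.84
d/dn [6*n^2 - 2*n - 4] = 12*n - 2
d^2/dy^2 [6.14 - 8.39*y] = 0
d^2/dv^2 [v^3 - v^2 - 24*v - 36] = 6*v - 2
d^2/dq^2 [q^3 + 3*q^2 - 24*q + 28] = 6*q + 6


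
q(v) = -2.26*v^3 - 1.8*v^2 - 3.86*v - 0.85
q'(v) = -6.78*v^2 - 3.6*v - 3.86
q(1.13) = -10.77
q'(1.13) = -16.59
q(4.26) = -224.68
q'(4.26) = -142.24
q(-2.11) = 20.51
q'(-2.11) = -26.45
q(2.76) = -72.73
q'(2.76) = -65.44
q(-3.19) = 66.51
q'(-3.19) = -61.37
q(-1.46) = 7.98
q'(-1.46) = -13.06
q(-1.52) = 8.80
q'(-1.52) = -14.05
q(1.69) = -23.42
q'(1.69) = -29.31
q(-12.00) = 3691.55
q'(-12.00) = -936.98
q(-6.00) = 445.67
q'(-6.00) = -226.34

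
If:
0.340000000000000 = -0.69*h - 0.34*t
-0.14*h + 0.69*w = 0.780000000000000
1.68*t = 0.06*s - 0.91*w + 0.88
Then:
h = 4.92857142857143*w - 5.57142857142857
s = 273.921568627451 - 264.892156862745*w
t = 10.3067226890756 - 10.0021008403361*w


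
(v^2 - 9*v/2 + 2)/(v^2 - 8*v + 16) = (v - 1/2)/(v - 4)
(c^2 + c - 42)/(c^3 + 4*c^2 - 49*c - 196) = (c - 6)/(c^2 - 3*c - 28)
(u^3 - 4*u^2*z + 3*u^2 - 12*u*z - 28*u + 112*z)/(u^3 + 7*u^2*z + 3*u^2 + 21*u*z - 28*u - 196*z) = (u - 4*z)/(u + 7*z)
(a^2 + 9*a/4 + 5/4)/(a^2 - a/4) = (4*a^2 + 9*a + 5)/(a*(4*a - 1))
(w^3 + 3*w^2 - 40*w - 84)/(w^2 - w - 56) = (w^2 - 4*w - 12)/(w - 8)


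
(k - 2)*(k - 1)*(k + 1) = k^3 - 2*k^2 - k + 2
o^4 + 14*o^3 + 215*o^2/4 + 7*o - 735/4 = (o - 3/2)*(o + 7/2)*(o + 5)*(o + 7)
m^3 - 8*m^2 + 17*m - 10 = (m - 5)*(m - 2)*(m - 1)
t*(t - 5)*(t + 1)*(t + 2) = t^4 - 2*t^3 - 13*t^2 - 10*t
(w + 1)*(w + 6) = w^2 + 7*w + 6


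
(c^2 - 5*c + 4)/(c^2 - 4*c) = (c - 1)/c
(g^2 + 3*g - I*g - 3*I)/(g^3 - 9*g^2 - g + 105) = (g - I)/(g^2 - 12*g + 35)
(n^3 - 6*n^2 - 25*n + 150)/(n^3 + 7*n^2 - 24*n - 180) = (n^2 - n - 30)/(n^2 + 12*n + 36)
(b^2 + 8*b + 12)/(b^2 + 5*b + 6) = (b + 6)/(b + 3)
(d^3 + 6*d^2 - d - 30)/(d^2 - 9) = (d^2 + 3*d - 10)/(d - 3)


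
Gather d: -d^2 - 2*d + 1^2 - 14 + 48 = -d^2 - 2*d + 35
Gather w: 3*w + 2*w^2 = 2*w^2 + 3*w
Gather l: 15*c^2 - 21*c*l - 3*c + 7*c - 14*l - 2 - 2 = 15*c^2 + 4*c + l*(-21*c - 14) - 4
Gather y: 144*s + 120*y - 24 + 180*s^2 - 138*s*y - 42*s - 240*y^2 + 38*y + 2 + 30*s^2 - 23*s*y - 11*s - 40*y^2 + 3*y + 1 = 210*s^2 + 91*s - 280*y^2 + y*(161 - 161*s) - 21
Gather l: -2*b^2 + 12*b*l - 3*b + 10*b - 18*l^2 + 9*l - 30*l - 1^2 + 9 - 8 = -2*b^2 + 7*b - 18*l^2 + l*(12*b - 21)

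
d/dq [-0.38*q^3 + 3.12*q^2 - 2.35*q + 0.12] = -1.14*q^2 + 6.24*q - 2.35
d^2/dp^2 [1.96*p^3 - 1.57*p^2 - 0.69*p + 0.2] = 11.76*p - 3.14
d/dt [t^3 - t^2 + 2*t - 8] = 3*t^2 - 2*t + 2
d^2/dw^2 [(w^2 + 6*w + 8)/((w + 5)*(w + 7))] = 6*(-2*w^3 - 27*w^2 - 114*w - 141)/(w^6 + 36*w^5 + 537*w^4 + 4248*w^3 + 18795*w^2 + 44100*w + 42875)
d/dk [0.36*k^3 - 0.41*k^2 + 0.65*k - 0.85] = 1.08*k^2 - 0.82*k + 0.65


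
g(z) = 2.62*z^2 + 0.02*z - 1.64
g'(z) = 5.24*z + 0.02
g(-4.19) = 44.27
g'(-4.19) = -21.94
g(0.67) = -0.45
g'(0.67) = 3.53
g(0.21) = -1.52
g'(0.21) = 1.12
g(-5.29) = 71.57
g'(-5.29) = -27.70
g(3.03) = 22.47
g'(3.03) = 15.90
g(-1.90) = 7.78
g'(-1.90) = -9.94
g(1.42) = 3.67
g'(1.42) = 7.46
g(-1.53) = 4.46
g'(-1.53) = -8.00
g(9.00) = 210.76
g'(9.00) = 47.18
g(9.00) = 210.76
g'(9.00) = 47.18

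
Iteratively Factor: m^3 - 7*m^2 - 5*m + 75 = (m - 5)*(m^2 - 2*m - 15) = (m - 5)^2*(m + 3)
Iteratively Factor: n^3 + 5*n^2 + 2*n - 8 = (n - 1)*(n^2 + 6*n + 8) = (n - 1)*(n + 2)*(n + 4)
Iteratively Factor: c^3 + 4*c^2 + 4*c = (c + 2)*(c^2 + 2*c) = c*(c + 2)*(c + 2)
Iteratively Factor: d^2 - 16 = (d - 4)*(d + 4)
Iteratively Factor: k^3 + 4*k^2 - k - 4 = (k - 1)*(k^2 + 5*k + 4) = (k - 1)*(k + 4)*(k + 1)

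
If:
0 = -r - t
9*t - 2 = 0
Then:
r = -2/9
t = 2/9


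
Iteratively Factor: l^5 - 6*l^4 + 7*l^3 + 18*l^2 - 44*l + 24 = (l - 2)*(l^4 - 4*l^3 - l^2 + 16*l - 12) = (l - 2)*(l + 2)*(l^3 - 6*l^2 + 11*l - 6) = (l - 2)*(l - 1)*(l + 2)*(l^2 - 5*l + 6) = (l - 3)*(l - 2)*(l - 1)*(l + 2)*(l - 2)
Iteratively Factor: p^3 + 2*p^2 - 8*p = (p - 2)*(p^2 + 4*p) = (p - 2)*(p + 4)*(p)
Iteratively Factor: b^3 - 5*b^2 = (b)*(b^2 - 5*b) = b^2*(b - 5)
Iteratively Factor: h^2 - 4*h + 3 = (h - 3)*(h - 1)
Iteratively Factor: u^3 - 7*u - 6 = (u + 2)*(u^2 - 2*u - 3) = (u + 1)*(u + 2)*(u - 3)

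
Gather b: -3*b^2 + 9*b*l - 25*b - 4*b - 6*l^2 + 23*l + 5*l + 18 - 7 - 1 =-3*b^2 + b*(9*l - 29) - 6*l^2 + 28*l + 10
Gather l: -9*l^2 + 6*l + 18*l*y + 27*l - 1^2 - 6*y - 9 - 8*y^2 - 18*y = -9*l^2 + l*(18*y + 33) - 8*y^2 - 24*y - 10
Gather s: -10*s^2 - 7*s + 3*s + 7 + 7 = -10*s^2 - 4*s + 14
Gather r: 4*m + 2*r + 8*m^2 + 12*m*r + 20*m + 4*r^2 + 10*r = 8*m^2 + 24*m + 4*r^2 + r*(12*m + 12)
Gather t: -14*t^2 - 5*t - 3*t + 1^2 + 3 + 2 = -14*t^2 - 8*t + 6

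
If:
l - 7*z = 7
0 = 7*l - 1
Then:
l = 1/7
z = -48/49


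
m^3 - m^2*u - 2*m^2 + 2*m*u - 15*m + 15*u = (m - 5)*(m + 3)*(m - u)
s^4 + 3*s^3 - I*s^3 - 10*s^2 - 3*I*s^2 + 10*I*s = s*(s - 2)*(s + 5)*(s - I)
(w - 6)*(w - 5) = w^2 - 11*w + 30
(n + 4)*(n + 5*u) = n^2 + 5*n*u + 4*n + 20*u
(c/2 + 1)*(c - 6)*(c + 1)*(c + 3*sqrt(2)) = c^4/2 - 3*c^3/2 + 3*sqrt(2)*c^3/2 - 8*c^2 - 9*sqrt(2)*c^2/2 - 24*sqrt(2)*c - 6*c - 18*sqrt(2)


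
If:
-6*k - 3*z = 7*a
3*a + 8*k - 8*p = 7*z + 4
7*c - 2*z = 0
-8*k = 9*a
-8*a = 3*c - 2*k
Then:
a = 0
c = 0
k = 0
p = -1/2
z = 0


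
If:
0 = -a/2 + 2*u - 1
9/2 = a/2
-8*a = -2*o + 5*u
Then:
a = 9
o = 343/8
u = 11/4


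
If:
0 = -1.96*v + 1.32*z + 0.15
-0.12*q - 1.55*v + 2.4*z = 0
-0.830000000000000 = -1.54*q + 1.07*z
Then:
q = 0.64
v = 0.17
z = 0.14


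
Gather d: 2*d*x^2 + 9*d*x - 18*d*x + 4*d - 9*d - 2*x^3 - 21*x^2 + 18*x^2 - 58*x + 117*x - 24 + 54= d*(2*x^2 - 9*x - 5) - 2*x^3 - 3*x^2 + 59*x + 30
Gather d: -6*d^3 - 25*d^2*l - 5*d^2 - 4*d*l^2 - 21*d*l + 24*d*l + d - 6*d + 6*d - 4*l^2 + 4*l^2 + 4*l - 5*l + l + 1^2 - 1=-6*d^3 + d^2*(-25*l - 5) + d*(-4*l^2 + 3*l + 1)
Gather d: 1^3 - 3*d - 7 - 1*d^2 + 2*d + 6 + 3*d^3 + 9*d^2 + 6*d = 3*d^3 + 8*d^2 + 5*d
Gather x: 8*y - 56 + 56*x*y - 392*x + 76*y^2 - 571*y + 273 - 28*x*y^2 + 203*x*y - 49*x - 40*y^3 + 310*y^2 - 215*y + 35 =x*(-28*y^2 + 259*y - 441) - 40*y^3 + 386*y^2 - 778*y + 252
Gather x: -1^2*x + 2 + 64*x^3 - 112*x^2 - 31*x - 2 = 64*x^3 - 112*x^2 - 32*x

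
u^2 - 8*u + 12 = (u - 6)*(u - 2)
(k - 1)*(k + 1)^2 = k^3 + k^2 - k - 1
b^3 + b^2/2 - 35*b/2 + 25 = (b - 5/2)*(b - 2)*(b + 5)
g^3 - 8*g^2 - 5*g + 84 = (g - 7)*(g - 4)*(g + 3)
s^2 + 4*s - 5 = (s - 1)*(s + 5)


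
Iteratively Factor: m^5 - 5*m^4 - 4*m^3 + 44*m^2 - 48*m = (m + 3)*(m^4 - 8*m^3 + 20*m^2 - 16*m) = (m - 2)*(m + 3)*(m^3 - 6*m^2 + 8*m) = m*(m - 2)*(m + 3)*(m^2 - 6*m + 8) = m*(m - 4)*(m - 2)*(m + 3)*(m - 2)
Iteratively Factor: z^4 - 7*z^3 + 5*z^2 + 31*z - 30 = (z - 1)*(z^3 - 6*z^2 - z + 30) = (z - 1)*(z + 2)*(z^2 - 8*z + 15) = (z - 5)*(z - 1)*(z + 2)*(z - 3)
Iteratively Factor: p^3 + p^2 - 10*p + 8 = (p + 4)*(p^2 - 3*p + 2) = (p - 1)*(p + 4)*(p - 2)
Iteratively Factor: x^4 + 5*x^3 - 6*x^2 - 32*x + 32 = (x + 4)*(x^3 + x^2 - 10*x + 8) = (x - 2)*(x + 4)*(x^2 + 3*x - 4) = (x - 2)*(x + 4)^2*(x - 1)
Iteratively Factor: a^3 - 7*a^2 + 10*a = (a - 5)*(a^2 - 2*a) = (a - 5)*(a - 2)*(a)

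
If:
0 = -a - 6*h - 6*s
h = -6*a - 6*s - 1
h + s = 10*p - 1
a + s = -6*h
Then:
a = -6/35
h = 1/35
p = 18/175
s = 0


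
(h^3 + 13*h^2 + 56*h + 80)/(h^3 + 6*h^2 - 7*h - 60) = (h + 4)/(h - 3)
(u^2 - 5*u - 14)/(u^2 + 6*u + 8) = (u - 7)/(u + 4)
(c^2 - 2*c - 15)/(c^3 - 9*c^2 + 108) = (c - 5)/(c^2 - 12*c + 36)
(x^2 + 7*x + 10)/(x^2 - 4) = (x + 5)/(x - 2)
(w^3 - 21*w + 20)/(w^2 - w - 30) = (w^2 - 5*w + 4)/(w - 6)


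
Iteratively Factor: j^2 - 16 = (j + 4)*(j - 4)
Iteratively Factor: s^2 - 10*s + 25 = (s - 5)*(s - 5)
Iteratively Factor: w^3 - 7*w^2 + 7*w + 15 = (w + 1)*(w^2 - 8*w + 15) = (w - 3)*(w + 1)*(w - 5)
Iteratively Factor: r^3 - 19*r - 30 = (r - 5)*(r^2 + 5*r + 6) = (r - 5)*(r + 3)*(r + 2)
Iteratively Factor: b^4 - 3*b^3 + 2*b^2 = (b - 1)*(b^3 - 2*b^2) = (b - 2)*(b - 1)*(b^2) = b*(b - 2)*(b - 1)*(b)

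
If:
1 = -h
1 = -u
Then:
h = -1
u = -1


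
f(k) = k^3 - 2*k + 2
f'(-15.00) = 673.00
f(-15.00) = -3343.00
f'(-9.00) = 241.00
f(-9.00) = -709.00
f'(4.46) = 57.67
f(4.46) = 81.80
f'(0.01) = -2.00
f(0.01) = 1.98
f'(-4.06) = 47.45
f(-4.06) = -56.80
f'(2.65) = 19.07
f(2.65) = 15.31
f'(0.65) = -0.73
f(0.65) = 0.97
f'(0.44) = -1.42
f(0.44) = 1.21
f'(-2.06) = 10.73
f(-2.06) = -2.62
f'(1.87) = 8.49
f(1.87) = 4.80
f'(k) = 3*k^2 - 2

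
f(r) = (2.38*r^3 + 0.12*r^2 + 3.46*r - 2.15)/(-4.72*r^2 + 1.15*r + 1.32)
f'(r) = (9.44*r - 1.15)*(2.38*r^3 + 0.12*r^2 + 3.46*r - 2.15)/(-4.72*r^2 + 1.15*r + 1.32)^2 + (7.14*r^2 + 0.24*r + 3.46)/(-4.72*r^2 + 1.15*r + 1.32) = (-11.2336*r^4 + 5.474*r^3 + 25.894*r^2 - 19.9792*r + 7.0397)/(22.2784*r^4 - 10.856*r^3 - 11.1383*r^2 + 3.036*r + 1.7424)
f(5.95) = -3.30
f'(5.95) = -0.48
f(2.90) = -1.91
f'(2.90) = -0.40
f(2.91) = -1.91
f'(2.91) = -0.40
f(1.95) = -1.58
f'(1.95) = -0.27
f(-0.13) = -2.39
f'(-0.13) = 8.46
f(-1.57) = 1.36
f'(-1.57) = 0.09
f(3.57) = -2.19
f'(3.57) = -0.44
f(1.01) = -1.68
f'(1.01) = 1.33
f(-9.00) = 4.49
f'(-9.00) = -0.49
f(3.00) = -1.95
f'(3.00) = -0.41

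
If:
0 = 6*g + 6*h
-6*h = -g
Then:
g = 0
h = 0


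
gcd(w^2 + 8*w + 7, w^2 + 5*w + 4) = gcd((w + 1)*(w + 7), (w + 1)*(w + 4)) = w + 1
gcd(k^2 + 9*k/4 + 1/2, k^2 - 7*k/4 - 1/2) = k + 1/4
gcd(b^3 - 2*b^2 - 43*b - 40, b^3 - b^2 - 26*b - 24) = b + 1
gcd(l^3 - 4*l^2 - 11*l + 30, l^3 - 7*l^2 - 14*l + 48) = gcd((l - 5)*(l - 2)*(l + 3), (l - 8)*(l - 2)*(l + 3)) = l^2 + l - 6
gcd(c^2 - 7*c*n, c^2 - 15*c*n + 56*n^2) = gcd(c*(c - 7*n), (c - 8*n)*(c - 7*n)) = c - 7*n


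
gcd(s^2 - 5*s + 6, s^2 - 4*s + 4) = s - 2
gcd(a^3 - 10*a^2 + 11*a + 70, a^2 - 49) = a - 7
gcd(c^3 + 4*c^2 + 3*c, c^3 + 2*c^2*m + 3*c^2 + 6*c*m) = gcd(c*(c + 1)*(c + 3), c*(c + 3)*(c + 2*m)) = c^2 + 3*c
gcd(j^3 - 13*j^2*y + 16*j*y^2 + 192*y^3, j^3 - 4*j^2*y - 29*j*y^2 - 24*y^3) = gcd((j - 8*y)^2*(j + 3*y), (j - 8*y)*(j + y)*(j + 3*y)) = -j^2 + 5*j*y + 24*y^2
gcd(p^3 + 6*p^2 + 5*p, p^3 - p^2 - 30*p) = p^2 + 5*p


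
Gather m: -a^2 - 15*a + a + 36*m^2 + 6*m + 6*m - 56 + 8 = -a^2 - 14*a + 36*m^2 + 12*m - 48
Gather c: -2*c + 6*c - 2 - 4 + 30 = 4*c + 24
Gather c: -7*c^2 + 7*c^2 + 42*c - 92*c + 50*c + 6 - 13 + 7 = 0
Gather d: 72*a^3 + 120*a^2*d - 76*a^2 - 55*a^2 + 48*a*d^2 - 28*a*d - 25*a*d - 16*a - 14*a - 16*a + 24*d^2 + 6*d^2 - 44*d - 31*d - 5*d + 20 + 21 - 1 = 72*a^3 - 131*a^2 - 46*a + d^2*(48*a + 30) + d*(120*a^2 - 53*a - 80) + 40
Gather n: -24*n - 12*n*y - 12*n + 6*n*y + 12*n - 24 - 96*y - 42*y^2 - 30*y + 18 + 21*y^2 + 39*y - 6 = n*(-6*y - 24) - 21*y^2 - 87*y - 12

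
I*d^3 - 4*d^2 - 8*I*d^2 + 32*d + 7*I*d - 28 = (d - 7)*(d + 4*I)*(I*d - I)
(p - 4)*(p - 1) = p^2 - 5*p + 4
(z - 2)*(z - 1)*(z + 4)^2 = z^4 + 5*z^3 - 6*z^2 - 32*z + 32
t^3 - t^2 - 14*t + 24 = (t - 3)*(t - 2)*(t + 4)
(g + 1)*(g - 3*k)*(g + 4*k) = g^3 + g^2*k + g^2 - 12*g*k^2 + g*k - 12*k^2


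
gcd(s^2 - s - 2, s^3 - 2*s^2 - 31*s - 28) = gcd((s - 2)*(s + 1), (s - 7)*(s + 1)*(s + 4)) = s + 1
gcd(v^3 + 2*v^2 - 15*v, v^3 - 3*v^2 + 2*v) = v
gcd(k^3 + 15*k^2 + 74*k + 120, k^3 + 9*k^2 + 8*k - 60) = k^2 + 11*k + 30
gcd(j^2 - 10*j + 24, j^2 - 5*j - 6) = j - 6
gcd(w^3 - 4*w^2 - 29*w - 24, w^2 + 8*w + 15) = w + 3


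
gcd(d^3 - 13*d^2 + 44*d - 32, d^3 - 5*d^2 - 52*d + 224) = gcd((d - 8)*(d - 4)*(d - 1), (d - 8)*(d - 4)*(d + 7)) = d^2 - 12*d + 32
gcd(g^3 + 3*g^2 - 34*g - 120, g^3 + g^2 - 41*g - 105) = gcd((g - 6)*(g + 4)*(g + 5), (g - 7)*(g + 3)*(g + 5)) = g + 5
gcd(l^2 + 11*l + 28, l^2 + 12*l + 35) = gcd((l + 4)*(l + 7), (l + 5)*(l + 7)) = l + 7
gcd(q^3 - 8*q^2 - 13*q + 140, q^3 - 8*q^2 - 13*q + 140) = q^3 - 8*q^2 - 13*q + 140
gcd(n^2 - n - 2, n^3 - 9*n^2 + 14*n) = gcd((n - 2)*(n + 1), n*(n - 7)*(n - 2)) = n - 2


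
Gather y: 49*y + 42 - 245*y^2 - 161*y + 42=-245*y^2 - 112*y + 84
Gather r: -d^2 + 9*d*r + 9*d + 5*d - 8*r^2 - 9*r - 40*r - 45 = -d^2 + 14*d - 8*r^2 + r*(9*d - 49) - 45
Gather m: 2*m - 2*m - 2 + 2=0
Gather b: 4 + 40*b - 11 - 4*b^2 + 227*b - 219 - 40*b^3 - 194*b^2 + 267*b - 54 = -40*b^3 - 198*b^2 + 534*b - 280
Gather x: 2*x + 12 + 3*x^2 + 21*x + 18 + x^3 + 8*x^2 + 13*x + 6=x^3 + 11*x^2 + 36*x + 36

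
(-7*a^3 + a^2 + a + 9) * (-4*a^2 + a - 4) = 28*a^5 - 11*a^4 + 25*a^3 - 39*a^2 + 5*a - 36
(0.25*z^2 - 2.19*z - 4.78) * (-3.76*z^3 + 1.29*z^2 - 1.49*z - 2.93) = -0.94*z^5 + 8.5569*z^4 + 14.7752*z^3 - 3.6356*z^2 + 13.5389*z + 14.0054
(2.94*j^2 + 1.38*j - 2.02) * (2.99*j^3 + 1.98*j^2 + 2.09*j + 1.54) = 8.7906*j^5 + 9.9474*j^4 + 2.8372*j^3 + 3.4122*j^2 - 2.0966*j - 3.1108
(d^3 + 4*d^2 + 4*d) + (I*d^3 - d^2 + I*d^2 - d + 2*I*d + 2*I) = d^3 + I*d^3 + 3*d^2 + I*d^2 + 3*d + 2*I*d + 2*I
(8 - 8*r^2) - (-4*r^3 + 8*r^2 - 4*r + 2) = 4*r^3 - 16*r^2 + 4*r + 6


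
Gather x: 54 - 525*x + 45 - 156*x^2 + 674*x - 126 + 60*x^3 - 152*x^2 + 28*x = 60*x^3 - 308*x^2 + 177*x - 27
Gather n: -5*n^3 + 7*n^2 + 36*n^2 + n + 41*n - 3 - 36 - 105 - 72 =-5*n^3 + 43*n^2 + 42*n - 216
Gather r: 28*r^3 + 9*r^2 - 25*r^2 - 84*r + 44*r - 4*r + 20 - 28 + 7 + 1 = 28*r^3 - 16*r^2 - 44*r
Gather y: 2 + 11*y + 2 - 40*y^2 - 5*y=-40*y^2 + 6*y + 4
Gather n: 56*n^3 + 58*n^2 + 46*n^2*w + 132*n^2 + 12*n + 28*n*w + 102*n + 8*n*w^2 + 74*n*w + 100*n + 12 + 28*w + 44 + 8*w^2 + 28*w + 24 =56*n^3 + n^2*(46*w + 190) + n*(8*w^2 + 102*w + 214) + 8*w^2 + 56*w + 80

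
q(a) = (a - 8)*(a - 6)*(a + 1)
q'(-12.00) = 778.00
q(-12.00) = -3960.00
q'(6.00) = -14.00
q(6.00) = 0.00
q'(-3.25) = 150.19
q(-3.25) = -234.14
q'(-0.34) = 43.19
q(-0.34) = 34.90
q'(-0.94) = 61.09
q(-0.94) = 3.72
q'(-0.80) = 56.72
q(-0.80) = 11.97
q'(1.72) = -1.84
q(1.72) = 73.11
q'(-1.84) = 92.00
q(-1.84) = -64.80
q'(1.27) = 5.82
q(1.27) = 72.26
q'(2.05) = -6.69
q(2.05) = 71.68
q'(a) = (a - 8)*(a - 6) + (a - 8)*(a + 1) + (a - 6)*(a + 1)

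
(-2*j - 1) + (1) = -2*j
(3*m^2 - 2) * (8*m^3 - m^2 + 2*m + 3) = 24*m^5 - 3*m^4 - 10*m^3 + 11*m^2 - 4*m - 6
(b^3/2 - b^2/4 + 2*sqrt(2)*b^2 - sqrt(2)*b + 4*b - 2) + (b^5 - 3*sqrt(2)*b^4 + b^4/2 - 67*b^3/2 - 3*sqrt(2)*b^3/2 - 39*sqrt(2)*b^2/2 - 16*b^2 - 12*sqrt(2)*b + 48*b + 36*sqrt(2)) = b^5 - 3*sqrt(2)*b^4 + b^4/2 - 33*b^3 - 3*sqrt(2)*b^3/2 - 35*sqrt(2)*b^2/2 - 65*b^2/4 - 13*sqrt(2)*b + 52*b - 2 + 36*sqrt(2)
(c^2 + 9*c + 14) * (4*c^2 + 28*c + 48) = 4*c^4 + 64*c^3 + 356*c^2 + 824*c + 672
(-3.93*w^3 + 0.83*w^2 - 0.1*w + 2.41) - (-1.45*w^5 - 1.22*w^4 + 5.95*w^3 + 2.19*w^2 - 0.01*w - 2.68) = 1.45*w^5 + 1.22*w^4 - 9.88*w^3 - 1.36*w^2 - 0.09*w + 5.09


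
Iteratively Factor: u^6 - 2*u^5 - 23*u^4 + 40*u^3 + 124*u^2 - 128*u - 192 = (u - 2)*(u^5 - 23*u^3 - 6*u^2 + 112*u + 96) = (u - 3)*(u - 2)*(u^4 + 3*u^3 - 14*u^2 - 48*u - 32) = (u - 3)*(u - 2)*(u + 2)*(u^3 + u^2 - 16*u - 16) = (u - 3)*(u - 2)*(u + 1)*(u + 2)*(u^2 - 16) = (u - 4)*(u - 3)*(u - 2)*(u + 1)*(u + 2)*(u + 4)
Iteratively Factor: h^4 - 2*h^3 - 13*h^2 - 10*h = (h - 5)*(h^3 + 3*h^2 + 2*h) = (h - 5)*(h + 1)*(h^2 + 2*h) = h*(h - 5)*(h + 1)*(h + 2)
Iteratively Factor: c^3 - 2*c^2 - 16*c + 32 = (c - 2)*(c^2 - 16) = (c - 2)*(c + 4)*(c - 4)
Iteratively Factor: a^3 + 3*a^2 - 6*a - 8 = (a + 4)*(a^2 - a - 2) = (a + 1)*(a + 4)*(a - 2)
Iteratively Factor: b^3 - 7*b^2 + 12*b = (b - 3)*(b^2 - 4*b) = (b - 4)*(b - 3)*(b)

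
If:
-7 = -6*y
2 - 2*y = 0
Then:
No Solution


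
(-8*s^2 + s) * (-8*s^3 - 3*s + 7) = 64*s^5 - 8*s^4 + 24*s^3 - 59*s^2 + 7*s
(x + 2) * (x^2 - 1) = x^3 + 2*x^2 - x - 2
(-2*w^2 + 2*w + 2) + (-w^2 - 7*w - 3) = -3*w^2 - 5*w - 1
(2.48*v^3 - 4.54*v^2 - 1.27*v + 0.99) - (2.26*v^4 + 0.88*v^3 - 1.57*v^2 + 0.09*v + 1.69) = -2.26*v^4 + 1.6*v^3 - 2.97*v^2 - 1.36*v - 0.7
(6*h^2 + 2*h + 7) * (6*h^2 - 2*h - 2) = 36*h^4 + 26*h^2 - 18*h - 14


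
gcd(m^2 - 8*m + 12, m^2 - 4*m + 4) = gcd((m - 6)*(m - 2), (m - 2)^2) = m - 2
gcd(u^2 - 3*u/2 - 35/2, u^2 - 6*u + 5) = u - 5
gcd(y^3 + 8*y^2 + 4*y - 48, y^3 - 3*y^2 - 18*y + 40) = y^2 + 2*y - 8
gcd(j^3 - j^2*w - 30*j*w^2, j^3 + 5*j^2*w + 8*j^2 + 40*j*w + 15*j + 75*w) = j + 5*w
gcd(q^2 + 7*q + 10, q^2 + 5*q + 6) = q + 2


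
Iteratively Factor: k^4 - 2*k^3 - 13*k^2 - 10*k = (k + 1)*(k^3 - 3*k^2 - 10*k) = (k + 1)*(k + 2)*(k^2 - 5*k) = (k - 5)*(k + 1)*(k + 2)*(k)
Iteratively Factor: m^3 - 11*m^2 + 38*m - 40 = (m - 5)*(m^2 - 6*m + 8) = (m - 5)*(m - 4)*(m - 2)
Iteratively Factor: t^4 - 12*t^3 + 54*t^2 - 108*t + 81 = (t - 3)*(t^3 - 9*t^2 + 27*t - 27) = (t - 3)^2*(t^2 - 6*t + 9) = (t - 3)^3*(t - 3)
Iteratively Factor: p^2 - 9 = (p + 3)*(p - 3)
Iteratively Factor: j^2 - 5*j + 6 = (j - 3)*(j - 2)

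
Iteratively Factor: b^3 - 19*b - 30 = (b - 5)*(b^2 + 5*b + 6) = (b - 5)*(b + 2)*(b + 3)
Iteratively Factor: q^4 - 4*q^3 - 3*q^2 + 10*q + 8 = (q - 2)*(q^3 - 2*q^2 - 7*q - 4) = (q - 2)*(q + 1)*(q^2 - 3*q - 4) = (q - 4)*(q - 2)*(q + 1)*(q + 1)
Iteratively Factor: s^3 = (s)*(s^2) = s^2*(s)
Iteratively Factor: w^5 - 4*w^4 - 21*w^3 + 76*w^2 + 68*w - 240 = (w - 3)*(w^4 - w^3 - 24*w^2 + 4*w + 80) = (w - 3)*(w - 2)*(w^3 + w^2 - 22*w - 40) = (w - 3)*(w - 2)*(w + 4)*(w^2 - 3*w - 10) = (w - 5)*(w - 3)*(w - 2)*(w + 4)*(w + 2)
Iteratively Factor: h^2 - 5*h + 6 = (h - 2)*(h - 3)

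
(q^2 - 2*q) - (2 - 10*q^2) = 11*q^2 - 2*q - 2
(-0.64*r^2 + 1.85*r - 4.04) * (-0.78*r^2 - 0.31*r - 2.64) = 0.4992*r^4 - 1.2446*r^3 + 4.2673*r^2 - 3.6316*r + 10.6656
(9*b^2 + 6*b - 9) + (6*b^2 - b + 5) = 15*b^2 + 5*b - 4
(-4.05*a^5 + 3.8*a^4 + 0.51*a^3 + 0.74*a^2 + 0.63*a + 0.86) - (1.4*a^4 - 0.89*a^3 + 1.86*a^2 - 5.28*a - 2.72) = -4.05*a^5 + 2.4*a^4 + 1.4*a^3 - 1.12*a^2 + 5.91*a + 3.58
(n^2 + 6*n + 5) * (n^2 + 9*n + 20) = n^4 + 15*n^3 + 79*n^2 + 165*n + 100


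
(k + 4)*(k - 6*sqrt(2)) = k^2 - 6*sqrt(2)*k + 4*k - 24*sqrt(2)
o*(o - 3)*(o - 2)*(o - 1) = o^4 - 6*o^3 + 11*o^2 - 6*o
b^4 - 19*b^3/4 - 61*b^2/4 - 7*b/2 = b*(b - 7)*(b + 1/4)*(b + 2)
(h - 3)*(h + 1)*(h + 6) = h^3 + 4*h^2 - 15*h - 18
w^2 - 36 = (w - 6)*(w + 6)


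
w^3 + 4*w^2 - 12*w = w*(w - 2)*(w + 6)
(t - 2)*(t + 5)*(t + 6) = t^3 + 9*t^2 + 8*t - 60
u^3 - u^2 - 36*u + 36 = (u - 6)*(u - 1)*(u + 6)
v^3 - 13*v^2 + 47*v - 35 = (v - 7)*(v - 5)*(v - 1)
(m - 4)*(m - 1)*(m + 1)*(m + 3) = m^4 - m^3 - 13*m^2 + m + 12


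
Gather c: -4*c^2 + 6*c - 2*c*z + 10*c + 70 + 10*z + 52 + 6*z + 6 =-4*c^2 + c*(16 - 2*z) + 16*z + 128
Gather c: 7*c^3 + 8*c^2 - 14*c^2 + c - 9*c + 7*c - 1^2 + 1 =7*c^3 - 6*c^2 - c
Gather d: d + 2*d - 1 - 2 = 3*d - 3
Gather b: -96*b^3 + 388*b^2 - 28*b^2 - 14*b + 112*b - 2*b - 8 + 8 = -96*b^3 + 360*b^2 + 96*b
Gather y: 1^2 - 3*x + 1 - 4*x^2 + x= -4*x^2 - 2*x + 2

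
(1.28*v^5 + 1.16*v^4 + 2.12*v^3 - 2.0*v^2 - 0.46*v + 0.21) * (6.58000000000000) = 8.4224*v^5 + 7.6328*v^4 + 13.9496*v^3 - 13.16*v^2 - 3.0268*v + 1.3818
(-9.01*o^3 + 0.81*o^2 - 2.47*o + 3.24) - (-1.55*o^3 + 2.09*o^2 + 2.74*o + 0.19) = -7.46*o^3 - 1.28*o^2 - 5.21*o + 3.05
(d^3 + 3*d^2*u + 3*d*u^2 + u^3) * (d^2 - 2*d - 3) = d^5 + 3*d^4*u - 2*d^4 + 3*d^3*u^2 - 6*d^3*u - 3*d^3 + d^2*u^3 - 6*d^2*u^2 - 9*d^2*u - 2*d*u^3 - 9*d*u^2 - 3*u^3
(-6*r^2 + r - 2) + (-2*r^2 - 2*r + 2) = -8*r^2 - r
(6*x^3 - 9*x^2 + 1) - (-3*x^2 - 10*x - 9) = 6*x^3 - 6*x^2 + 10*x + 10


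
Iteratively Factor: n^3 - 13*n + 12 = (n + 4)*(n^2 - 4*n + 3) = (n - 1)*(n + 4)*(n - 3)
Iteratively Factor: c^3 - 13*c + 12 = (c - 1)*(c^2 + c - 12) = (c - 3)*(c - 1)*(c + 4)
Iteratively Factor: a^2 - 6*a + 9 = (a - 3)*(a - 3)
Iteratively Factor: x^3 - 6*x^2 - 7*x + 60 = (x + 3)*(x^2 - 9*x + 20) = (x - 4)*(x + 3)*(x - 5)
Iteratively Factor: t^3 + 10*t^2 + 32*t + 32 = (t + 4)*(t^2 + 6*t + 8) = (t + 2)*(t + 4)*(t + 4)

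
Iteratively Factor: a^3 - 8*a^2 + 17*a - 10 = (a - 5)*(a^2 - 3*a + 2) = (a - 5)*(a - 1)*(a - 2)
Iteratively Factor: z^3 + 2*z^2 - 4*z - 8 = (z + 2)*(z^2 - 4) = (z + 2)^2*(z - 2)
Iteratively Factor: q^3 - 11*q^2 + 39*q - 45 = (q - 3)*(q^2 - 8*q + 15) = (q - 3)^2*(q - 5)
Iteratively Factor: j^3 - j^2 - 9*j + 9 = (j - 3)*(j^2 + 2*j - 3) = (j - 3)*(j + 3)*(j - 1)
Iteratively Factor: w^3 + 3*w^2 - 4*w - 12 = (w + 2)*(w^2 + w - 6) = (w + 2)*(w + 3)*(w - 2)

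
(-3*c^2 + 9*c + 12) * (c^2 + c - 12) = -3*c^4 + 6*c^3 + 57*c^2 - 96*c - 144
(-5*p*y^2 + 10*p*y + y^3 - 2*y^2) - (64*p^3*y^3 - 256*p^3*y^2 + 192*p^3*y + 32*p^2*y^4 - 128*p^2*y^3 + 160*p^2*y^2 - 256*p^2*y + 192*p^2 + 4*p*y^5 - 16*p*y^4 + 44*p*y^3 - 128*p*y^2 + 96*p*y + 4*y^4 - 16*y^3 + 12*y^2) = -64*p^3*y^3 + 256*p^3*y^2 - 192*p^3*y - 32*p^2*y^4 + 128*p^2*y^3 - 160*p^2*y^2 + 256*p^2*y - 192*p^2 - 4*p*y^5 + 16*p*y^4 - 44*p*y^3 + 123*p*y^2 - 86*p*y - 4*y^4 + 17*y^3 - 14*y^2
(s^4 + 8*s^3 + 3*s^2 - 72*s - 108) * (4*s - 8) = 4*s^5 + 24*s^4 - 52*s^3 - 312*s^2 + 144*s + 864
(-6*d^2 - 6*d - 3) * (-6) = 36*d^2 + 36*d + 18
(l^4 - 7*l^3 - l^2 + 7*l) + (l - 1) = l^4 - 7*l^3 - l^2 + 8*l - 1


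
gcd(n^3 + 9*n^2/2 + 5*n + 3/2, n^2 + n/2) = n + 1/2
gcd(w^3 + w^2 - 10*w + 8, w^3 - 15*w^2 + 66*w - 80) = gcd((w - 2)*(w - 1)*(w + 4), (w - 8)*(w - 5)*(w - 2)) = w - 2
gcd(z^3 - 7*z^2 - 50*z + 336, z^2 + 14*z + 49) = z + 7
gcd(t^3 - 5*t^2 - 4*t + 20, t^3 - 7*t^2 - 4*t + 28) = t^2 - 4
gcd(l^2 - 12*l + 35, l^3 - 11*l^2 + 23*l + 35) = l^2 - 12*l + 35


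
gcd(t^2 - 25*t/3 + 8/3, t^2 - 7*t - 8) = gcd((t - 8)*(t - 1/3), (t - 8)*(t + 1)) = t - 8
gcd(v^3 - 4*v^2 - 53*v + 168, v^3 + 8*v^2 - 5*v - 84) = v^2 + 4*v - 21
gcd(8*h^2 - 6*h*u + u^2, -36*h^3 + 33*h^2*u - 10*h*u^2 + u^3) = -4*h + u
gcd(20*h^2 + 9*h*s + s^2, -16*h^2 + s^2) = 4*h + s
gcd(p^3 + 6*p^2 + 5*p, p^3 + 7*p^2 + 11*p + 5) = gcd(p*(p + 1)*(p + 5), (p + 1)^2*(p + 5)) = p^2 + 6*p + 5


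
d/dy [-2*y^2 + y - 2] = 1 - 4*y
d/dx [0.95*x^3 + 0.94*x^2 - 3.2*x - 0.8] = 2.85*x^2 + 1.88*x - 3.2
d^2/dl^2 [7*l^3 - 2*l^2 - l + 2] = 42*l - 4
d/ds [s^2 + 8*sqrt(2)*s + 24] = 2*s + 8*sqrt(2)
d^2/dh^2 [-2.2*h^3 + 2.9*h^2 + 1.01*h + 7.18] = 5.8 - 13.2*h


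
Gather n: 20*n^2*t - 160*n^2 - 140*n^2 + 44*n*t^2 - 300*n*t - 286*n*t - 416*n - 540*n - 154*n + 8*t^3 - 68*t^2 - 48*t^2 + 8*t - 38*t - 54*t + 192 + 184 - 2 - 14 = n^2*(20*t - 300) + n*(44*t^2 - 586*t - 1110) + 8*t^3 - 116*t^2 - 84*t + 360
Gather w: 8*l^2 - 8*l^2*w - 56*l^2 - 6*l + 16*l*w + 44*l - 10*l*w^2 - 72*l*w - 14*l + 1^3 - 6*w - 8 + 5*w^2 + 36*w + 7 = -48*l^2 + 24*l + w^2*(5 - 10*l) + w*(-8*l^2 - 56*l + 30)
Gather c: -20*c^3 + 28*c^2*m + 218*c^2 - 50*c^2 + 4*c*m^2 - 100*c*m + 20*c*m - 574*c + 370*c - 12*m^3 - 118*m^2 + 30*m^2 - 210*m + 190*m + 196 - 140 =-20*c^3 + c^2*(28*m + 168) + c*(4*m^2 - 80*m - 204) - 12*m^3 - 88*m^2 - 20*m + 56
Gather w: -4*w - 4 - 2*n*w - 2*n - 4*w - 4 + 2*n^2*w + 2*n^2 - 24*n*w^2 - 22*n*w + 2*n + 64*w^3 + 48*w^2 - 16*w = 2*n^2 + 64*w^3 + w^2*(48 - 24*n) + w*(2*n^2 - 24*n - 24) - 8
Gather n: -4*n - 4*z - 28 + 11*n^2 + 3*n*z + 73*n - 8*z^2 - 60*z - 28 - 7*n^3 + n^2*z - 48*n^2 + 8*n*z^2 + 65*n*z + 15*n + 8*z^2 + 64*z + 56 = -7*n^3 + n^2*(z - 37) + n*(8*z^2 + 68*z + 84)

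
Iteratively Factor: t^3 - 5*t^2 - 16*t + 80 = (t + 4)*(t^2 - 9*t + 20) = (t - 4)*(t + 4)*(t - 5)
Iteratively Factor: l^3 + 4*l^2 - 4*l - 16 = (l - 2)*(l^2 + 6*l + 8) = (l - 2)*(l + 4)*(l + 2)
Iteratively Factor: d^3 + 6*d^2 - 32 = (d - 2)*(d^2 + 8*d + 16) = (d - 2)*(d + 4)*(d + 4)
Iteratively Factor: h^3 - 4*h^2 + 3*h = (h)*(h^2 - 4*h + 3) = h*(h - 3)*(h - 1)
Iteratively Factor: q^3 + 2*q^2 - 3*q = (q - 1)*(q^2 + 3*q) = q*(q - 1)*(q + 3)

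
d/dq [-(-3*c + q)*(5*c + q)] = -2*c - 2*q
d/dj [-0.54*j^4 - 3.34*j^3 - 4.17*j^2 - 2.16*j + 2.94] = -2.16*j^3 - 10.02*j^2 - 8.34*j - 2.16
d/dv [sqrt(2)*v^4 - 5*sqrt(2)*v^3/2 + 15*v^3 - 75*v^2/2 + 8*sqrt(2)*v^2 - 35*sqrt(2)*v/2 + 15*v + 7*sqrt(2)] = 4*sqrt(2)*v^3 - 15*sqrt(2)*v^2/2 + 45*v^2 - 75*v + 16*sqrt(2)*v - 35*sqrt(2)/2 + 15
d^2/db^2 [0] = 0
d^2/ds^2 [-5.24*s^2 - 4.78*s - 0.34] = -10.4800000000000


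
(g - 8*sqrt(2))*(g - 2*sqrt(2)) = g^2 - 10*sqrt(2)*g + 32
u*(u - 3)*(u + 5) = u^3 + 2*u^2 - 15*u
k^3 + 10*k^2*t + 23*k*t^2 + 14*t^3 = (k + t)*(k + 2*t)*(k + 7*t)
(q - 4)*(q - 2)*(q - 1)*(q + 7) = q^4 - 35*q^2 + 90*q - 56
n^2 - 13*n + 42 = (n - 7)*(n - 6)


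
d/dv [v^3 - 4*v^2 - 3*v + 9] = 3*v^2 - 8*v - 3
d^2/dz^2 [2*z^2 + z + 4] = 4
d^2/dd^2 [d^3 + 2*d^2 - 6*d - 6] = 6*d + 4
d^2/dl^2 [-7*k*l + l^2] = 2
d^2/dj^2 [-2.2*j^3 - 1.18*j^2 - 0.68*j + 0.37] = -13.2*j - 2.36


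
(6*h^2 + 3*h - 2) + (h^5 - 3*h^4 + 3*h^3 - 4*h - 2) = h^5 - 3*h^4 + 3*h^3 + 6*h^2 - h - 4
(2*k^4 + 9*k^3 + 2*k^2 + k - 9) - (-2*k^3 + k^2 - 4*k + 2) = 2*k^4 + 11*k^3 + k^2 + 5*k - 11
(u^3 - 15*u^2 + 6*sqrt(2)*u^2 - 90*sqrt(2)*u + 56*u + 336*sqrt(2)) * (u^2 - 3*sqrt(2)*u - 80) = u^5 - 15*u^4 + 3*sqrt(2)*u^4 - 45*sqrt(2)*u^3 - 60*u^3 - 312*sqrt(2)*u^2 + 1740*u^2 - 6496*u + 7200*sqrt(2)*u - 26880*sqrt(2)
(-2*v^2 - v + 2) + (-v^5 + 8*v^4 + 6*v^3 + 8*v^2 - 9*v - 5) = -v^5 + 8*v^4 + 6*v^3 + 6*v^2 - 10*v - 3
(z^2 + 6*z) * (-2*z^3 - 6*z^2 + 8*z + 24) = -2*z^5 - 18*z^4 - 28*z^3 + 72*z^2 + 144*z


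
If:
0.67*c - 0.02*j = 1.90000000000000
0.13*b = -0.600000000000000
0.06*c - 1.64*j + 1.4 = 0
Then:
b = -4.62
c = 2.86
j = 0.96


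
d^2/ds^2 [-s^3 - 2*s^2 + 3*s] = -6*s - 4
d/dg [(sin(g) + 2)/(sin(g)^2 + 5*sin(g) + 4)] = (-4*sin(g) + cos(g)^2 - 7)*cos(g)/(sin(g)^2 + 5*sin(g) + 4)^2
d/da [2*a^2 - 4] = 4*a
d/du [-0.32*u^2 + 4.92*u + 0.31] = 4.92 - 0.64*u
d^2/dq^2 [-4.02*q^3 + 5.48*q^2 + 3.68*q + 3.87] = 10.96 - 24.12*q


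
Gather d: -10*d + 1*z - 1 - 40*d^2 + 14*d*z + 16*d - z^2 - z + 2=-40*d^2 + d*(14*z + 6) - z^2 + 1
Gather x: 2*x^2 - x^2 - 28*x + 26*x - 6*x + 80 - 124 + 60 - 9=x^2 - 8*x + 7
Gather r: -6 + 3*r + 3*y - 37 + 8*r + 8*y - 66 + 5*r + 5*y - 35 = 16*r + 16*y - 144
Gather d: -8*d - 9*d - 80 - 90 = -17*d - 170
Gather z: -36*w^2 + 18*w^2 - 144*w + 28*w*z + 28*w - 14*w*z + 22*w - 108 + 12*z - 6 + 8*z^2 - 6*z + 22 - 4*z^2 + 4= -18*w^2 - 94*w + 4*z^2 + z*(14*w + 6) - 88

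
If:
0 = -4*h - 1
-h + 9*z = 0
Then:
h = -1/4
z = -1/36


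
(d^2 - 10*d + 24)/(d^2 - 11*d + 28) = (d - 6)/(d - 7)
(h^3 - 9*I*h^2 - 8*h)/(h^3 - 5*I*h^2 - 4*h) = (h - 8*I)/(h - 4*I)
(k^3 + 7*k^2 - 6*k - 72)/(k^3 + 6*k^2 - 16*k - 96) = (k - 3)/(k - 4)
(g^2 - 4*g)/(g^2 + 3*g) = (g - 4)/(g + 3)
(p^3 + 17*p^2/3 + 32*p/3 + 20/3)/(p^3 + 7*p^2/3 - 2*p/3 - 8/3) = (3*p^2 + 11*p + 10)/(3*p^2 + p - 4)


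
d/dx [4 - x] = -1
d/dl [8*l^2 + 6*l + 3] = 16*l + 6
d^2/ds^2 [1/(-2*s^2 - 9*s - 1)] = 2*(4*s^2 + 18*s - (4*s + 9)^2 + 2)/(2*s^2 + 9*s + 1)^3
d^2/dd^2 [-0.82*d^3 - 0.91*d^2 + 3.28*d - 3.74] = -4.92*d - 1.82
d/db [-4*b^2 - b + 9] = -8*b - 1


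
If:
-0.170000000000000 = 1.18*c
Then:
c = -0.14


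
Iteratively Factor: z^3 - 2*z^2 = (z)*(z^2 - 2*z) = z^2*(z - 2)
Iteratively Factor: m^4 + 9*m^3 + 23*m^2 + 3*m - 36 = (m + 3)*(m^3 + 6*m^2 + 5*m - 12) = (m + 3)*(m + 4)*(m^2 + 2*m - 3) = (m + 3)^2*(m + 4)*(m - 1)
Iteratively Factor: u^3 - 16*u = (u)*(u^2 - 16) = u*(u - 4)*(u + 4)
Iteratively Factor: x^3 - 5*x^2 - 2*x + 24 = (x + 2)*(x^2 - 7*x + 12) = (x - 4)*(x + 2)*(x - 3)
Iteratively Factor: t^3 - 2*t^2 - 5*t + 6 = (t + 2)*(t^2 - 4*t + 3) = (t - 3)*(t + 2)*(t - 1)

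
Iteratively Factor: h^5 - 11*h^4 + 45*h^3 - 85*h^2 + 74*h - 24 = (h - 2)*(h^4 - 9*h^3 + 27*h^2 - 31*h + 12) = (h - 2)*(h - 1)*(h^3 - 8*h^2 + 19*h - 12) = (h - 3)*(h - 2)*(h - 1)*(h^2 - 5*h + 4) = (h - 3)*(h - 2)*(h - 1)^2*(h - 4)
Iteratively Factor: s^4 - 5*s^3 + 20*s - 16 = (s - 1)*(s^3 - 4*s^2 - 4*s + 16) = (s - 1)*(s + 2)*(s^2 - 6*s + 8) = (s - 2)*(s - 1)*(s + 2)*(s - 4)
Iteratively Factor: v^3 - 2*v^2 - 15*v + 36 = (v - 3)*(v^2 + v - 12) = (v - 3)*(v + 4)*(v - 3)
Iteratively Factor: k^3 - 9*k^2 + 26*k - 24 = (k - 2)*(k^2 - 7*k + 12) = (k - 4)*(k - 2)*(k - 3)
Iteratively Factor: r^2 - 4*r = (r - 4)*(r)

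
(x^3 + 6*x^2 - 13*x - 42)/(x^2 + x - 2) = (x^2 + 4*x - 21)/(x - 1)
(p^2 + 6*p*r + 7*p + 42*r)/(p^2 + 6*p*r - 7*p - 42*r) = (p + 7)/(p - 7)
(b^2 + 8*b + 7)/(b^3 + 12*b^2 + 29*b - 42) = (b + 1)/(b^2 + 5*b - 6)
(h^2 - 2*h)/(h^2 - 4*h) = (h - 2)/(h - 4)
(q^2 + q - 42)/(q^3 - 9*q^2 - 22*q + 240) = (q + 7)/(q^2 - 3*q - 40)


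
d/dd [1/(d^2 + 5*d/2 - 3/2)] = 2*(-4*d - 5)/(2*d^2 + 5*d - 3)^2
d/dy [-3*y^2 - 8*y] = -6*y - 8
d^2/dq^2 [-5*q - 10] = 0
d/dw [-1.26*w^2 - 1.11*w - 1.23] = -2.52*w - 1.11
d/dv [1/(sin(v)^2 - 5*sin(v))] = (5 - 2*sin(v))*cos(v)/((sin(v) - 5)^2*sin(v)^2)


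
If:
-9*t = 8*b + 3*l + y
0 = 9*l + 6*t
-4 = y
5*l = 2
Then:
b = 41/40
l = 2/5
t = -3/5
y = -4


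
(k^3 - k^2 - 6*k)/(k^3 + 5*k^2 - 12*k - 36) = k/(k + 6)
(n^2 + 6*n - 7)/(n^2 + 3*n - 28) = (n - 1)/(n - 4)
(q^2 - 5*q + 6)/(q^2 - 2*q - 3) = (q - 2)/(q + 1)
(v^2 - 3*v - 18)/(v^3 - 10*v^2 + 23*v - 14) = (v^2 - 3*v - 18)/(v^3 - 10*v^2 + 23*v - 14)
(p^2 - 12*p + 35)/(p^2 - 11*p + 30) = (p - 7)/(p - 6)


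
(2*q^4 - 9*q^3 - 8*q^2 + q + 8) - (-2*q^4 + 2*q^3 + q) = 4*q^4 - 11*q^3 - 8*q^2 + 8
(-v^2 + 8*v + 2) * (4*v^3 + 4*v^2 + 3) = -4*v^5 + 28*v^4 + 40*v^3 + 5*v^2 + 24*v + 6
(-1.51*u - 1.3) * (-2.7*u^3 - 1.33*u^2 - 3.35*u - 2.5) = 4.077*u^4 + 5.5183*u^3 + 6.7875*u^2 + 8.13*u + 3.25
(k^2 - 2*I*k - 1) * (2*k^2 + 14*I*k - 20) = 2*k^4 + 10*I*k^3 + 6*k^2 + 26*I*k + 20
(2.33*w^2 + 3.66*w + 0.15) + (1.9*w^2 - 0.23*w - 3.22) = 4.23*w^2 + 3.43*w - 3.07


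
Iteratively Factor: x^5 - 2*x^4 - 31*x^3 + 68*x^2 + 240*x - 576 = (x - 3)*(x^4 + x^3 - 28*x^2 - 16*x + 192) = (x - 3)*(x + 4)*(x^3 - 3*x^2 - 16*x + 48) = (x - 4)*(x - 3)*(x + 4)*(x^2 + x - 12) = (x - 4)*(x - 3)^2*(x + 4)*(x + 4)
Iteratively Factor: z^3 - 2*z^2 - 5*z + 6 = (z - 1)*(z^2 - z - 6) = (z - 1)*(z + 2)*(z - 3)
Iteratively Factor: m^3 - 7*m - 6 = (m - 3)*(m^2 + 3*m + 2) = (m - 3)*(m + 2)*(m + 1)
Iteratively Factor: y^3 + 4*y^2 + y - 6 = (y + 3)*(y^2 + y - 2) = (y + 2)*(y + 3)*(y - 1)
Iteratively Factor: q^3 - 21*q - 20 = (q + 1)*(q^2 - q - 20) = (q - 5)*(q + 1)*(q + 4)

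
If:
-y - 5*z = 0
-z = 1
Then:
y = 5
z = -1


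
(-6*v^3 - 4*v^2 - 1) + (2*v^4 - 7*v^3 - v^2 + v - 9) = 2*v^4 - 13*v^3 - 5*v^2 + v - 10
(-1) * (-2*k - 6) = 2*k + 6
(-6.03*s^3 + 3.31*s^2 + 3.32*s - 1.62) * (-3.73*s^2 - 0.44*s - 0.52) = 22.4919*s^5 - 9.6931*s^4 - 10.7044*s^3 + 2.8606*s^2 - 1.0136*s + 0.8424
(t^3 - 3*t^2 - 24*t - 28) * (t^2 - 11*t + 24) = t^5 - 14*t^4 + 33*t^3 + 164*t^2 - 268*t - 672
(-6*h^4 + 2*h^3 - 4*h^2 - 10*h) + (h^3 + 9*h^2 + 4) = -6*h^4 + 3*h^3 + 5*h^2 - 10*h + 4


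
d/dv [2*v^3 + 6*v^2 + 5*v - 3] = 6*v^2 + 12*v + 5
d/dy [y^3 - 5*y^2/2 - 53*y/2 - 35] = 3*y^2 - 5*y - 53/2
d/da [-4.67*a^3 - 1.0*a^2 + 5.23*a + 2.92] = -14.01*a^2 - 2.0*a + 5.23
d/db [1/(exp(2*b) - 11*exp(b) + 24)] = (11 - 2*exp(b))*exp(b)/(exp(2*b) - 11*exp(b) + 24)^2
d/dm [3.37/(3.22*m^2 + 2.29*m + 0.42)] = (-21.7028*m - 7.7173)/(3.22*m^2 + 2.29*m + 0.42)^2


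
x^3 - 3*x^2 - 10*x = x*(x - 5)*(x + 2)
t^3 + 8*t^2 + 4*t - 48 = (t - 2)*(t + 4)*(t + 6)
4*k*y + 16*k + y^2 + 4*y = (4*k + y)*(y + 4)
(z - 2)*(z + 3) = z^2 + z - 6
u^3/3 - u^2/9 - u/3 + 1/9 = (u/3 + 1/3)*(u - 1)*(u - 1/3)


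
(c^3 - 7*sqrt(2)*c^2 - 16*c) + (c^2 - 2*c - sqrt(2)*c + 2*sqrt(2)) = c^3 - 7*sqrt(2)*c^2 + c^2 - 18*c - sqrt(2)*c + 2*sqrt(2)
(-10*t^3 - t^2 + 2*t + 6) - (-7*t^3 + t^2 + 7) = -3*t^3 - 2*t^2 + 2*t - 1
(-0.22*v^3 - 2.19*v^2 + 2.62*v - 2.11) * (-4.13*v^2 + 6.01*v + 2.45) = 0.9086*v^5 + 7.7225*v^4 - 24.5215*v^3 + 19.095*v^2 - 6.2621*v - 5.1695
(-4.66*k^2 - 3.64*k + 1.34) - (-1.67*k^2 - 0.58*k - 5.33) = -2.99*k^2 - 3.06*k + 6.67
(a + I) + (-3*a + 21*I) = -2*a + 22*I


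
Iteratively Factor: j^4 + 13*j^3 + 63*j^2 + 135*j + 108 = (j + 4)*(j^3 + 9*j^2 + 27*j + 27) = (j + 3)*(j + 4)*(j^2 + 6*j + 9) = (j + 3)^2*(j + 4)*(j + 3)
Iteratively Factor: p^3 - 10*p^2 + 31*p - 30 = (p - 2)*(p^2 - 8*p + 15) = (p - 3)*(p - 2)*(p - 5)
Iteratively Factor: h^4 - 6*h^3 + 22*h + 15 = (h + 1)*(h^3 - 7*h^2 + 7*h + 15) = (h - 3)*(h + 1)*(h^2 - 4*h - 5) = (h - 3)*(h + 1)^2*(h - 5)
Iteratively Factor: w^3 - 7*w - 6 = (w - 3)*(w^2 + 3*w + 2) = (w - 3)*(w + 2)*(w + 1)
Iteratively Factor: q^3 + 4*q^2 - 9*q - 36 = (q + 3)*(q^2 + q - 12) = (q - 3)*(q + 3)*(q + 4)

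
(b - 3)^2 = b^2 - 6*b + 9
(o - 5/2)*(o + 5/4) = o^2 - 5*o/4 - 25/8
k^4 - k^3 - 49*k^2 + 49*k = k*(k - 7)*(k - 1)*(k + 7)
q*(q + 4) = q^2 + 4*q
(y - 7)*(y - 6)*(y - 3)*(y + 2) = y^4 - 14*y^3 + 49*y^2 + 36*y - 252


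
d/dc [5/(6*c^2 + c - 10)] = 5*(-12*c - 1)/(6*c^2 + c - 10)^2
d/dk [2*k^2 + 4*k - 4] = 4*k + 4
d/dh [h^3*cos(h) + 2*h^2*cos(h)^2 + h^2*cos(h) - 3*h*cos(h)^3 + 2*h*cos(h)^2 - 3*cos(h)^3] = -h^3*sin(h) - h^2*sin(h) - 2*h^2*sin(2*h) + 3*h^2*cos(h) + 9*h*sin(h)*cos(h)^2 - 2*h*sin(2*h) + 4*h*cos(h)^2 + 2*h*cos(h) + 9*sin(h)*cos(h)^2 - 3*cos(h)^3 + 2*cos(h)^2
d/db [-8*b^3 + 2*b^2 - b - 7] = -24*b^2 + 4*b - 1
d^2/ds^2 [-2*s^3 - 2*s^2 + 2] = -12*s - 4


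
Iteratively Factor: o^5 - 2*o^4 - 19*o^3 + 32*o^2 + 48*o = (o - 3)*(o^4 + o^3 - 16*o^2 - 16*o) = (o - 3)*(o + 1)*(o^3 - 16*o) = (o - 4)*(o - 3)*(o + 1)*(o^2 + 4*o) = (o - 4)*(o - 3)*(o + 1)*(o + 4)*(o)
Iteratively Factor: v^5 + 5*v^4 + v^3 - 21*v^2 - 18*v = (v + 1)*(v^4 + 4*v^3 - 3*v^2 - 18*v) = (v + 1)*(v + 3)*(v^3 + v^2 - 6*v) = v*(v + 1)*(v + 3)*(v^2 + v - 6) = v*(v + 1)*(v + 3)^2*(v - 2)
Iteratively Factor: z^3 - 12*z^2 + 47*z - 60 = (z - 5)*(z^2 - 7*z + 12) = (z - 5)*(z - 3)*(z - 4)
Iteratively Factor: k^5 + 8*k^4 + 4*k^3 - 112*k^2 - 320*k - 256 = (k + 4)*(k^4 + 4*k^3 - 12*k^2 - 64*k - 64) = (k + 4)^2*(k^3 - 12*k - 16) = (k - 4)*(k + 4)^2*(k^2 + 4*k + 4) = (k - 4)*(k + 2)*(k + 4)^2*(k + 2)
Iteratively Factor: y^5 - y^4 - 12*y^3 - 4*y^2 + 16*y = (y)*(y^4 - y^3 - 12*y^2 - 4*y + 16) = y*(y + 2)*(y^3 - 3*y^2 - 6*y + 8) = y*(y - 1)*(y + 2)*(y^2 - 2*y - 8) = y*(y - 4)*(y - 1)*(y + 2)*(y + 2)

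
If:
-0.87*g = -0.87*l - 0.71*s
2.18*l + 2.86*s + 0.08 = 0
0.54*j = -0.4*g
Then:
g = -0.495834651481599*s - 0.036697247706422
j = 0.367284927023406*s + 0.0271831464492015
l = -1.31192660550459*s - 0.036697247706422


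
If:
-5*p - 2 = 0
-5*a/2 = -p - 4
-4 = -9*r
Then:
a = 36/25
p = -2/5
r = 4/9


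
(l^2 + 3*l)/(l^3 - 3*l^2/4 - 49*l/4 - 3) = 4*l/(4*l^2 - 15*l - 4)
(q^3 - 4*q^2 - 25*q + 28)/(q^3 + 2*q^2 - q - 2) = (q^2 - 3*q - 28)/(q^2 + 3*q + 2)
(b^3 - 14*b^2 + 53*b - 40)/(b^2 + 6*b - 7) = (b^2 - 13*b + 40)/(b + 7)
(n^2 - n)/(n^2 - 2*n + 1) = n/(n - 1)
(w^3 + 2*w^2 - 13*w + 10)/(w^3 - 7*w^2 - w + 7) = (w^2 + 3*w - 10)/(w^2 - 6*w - 7)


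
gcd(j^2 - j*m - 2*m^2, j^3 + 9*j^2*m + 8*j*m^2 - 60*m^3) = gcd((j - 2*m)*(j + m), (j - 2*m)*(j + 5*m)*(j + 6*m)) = j - 2*m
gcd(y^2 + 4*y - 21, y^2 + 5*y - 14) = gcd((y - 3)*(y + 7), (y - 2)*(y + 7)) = y + 7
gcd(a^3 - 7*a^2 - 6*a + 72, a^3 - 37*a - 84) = a + 3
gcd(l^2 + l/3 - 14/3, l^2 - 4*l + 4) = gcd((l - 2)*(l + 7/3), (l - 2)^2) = l - 2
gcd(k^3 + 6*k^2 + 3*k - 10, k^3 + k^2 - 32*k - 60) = k^2 + 7*k + 10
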